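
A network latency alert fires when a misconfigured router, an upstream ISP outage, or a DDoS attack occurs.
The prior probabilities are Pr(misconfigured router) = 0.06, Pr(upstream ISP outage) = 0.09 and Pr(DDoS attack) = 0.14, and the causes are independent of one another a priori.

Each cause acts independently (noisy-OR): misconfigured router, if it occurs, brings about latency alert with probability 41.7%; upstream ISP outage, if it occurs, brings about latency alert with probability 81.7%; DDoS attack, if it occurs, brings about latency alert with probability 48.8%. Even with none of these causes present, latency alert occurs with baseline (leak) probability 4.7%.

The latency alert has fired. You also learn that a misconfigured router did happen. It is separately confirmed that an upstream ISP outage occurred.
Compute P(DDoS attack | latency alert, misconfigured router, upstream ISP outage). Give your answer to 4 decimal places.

P(DDoS attack | latency alert, misconfigured router, upstream ISP outage) ≈ 0.1466

Under noisy-OR, P(latency alert | causes) = 1 − (1−0.047)·∏(1−qᵢ) over the active causes.
P(latency alert | misconfigured router, upstream ISP outage) = 0.898325·0.86 + 0.947943·0.14 = 0.772560 + 0.132712 = 0.905272
Restricting to configurations with DDoS attack present: 0.947943·0.14 = 0.132712.
So P(DDoS attack | latency alert, misconfigured router, upstream ISP outage) = 0.132712/0.905272 ≈ 0.1466.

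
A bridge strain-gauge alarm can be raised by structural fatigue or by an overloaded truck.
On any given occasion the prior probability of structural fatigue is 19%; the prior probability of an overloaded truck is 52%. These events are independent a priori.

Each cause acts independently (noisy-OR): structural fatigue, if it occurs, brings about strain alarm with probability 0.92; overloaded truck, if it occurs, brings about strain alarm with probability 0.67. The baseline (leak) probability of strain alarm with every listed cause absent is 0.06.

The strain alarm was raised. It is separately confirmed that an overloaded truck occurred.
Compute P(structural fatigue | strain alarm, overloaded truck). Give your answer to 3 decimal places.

P(structural fatigue | strain alarm, overloaded truck) ≈ 0.249

Under noisy-OR, P(strain alarm | causes) = 1 − (1−0.06)·∏(1−qᵢ) over the active causes.
Sum P(strain alarm|·) weighted by the priors over both values of structural fatigue:
  P(strain alarm | overloaded truck) = 0.6898×0.81 + 0.975184×0.19
        = 0.558738 + 0.185285 = 0.744023
Configurations with structural fatigue contribute 0.185285, so
  P(structural fatigue | strain alarm, overloaded truck) = 0.185285 / 0.744023 ≈ 0.249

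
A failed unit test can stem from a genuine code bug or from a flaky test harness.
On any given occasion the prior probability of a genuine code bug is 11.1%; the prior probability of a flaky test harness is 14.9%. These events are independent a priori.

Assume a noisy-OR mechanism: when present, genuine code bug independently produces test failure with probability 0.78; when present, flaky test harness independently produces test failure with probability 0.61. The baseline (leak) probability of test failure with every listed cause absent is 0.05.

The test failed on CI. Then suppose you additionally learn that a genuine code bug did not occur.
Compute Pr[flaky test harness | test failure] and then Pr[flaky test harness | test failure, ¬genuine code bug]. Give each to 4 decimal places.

Pr[flaky test harness | test failure] ≈ 0.4669; Pr[flaky test harness | test failure, ¬genuine code bug] ≈ 0.6879

Under noisy-OR, P(test failure | causes) = 1 − (1−0.05)·∏(1−qᵢ) over the active causes.
Weight on flaky test harness=true, given the evidence: 0.083384 + 0.015191 = 0.098575
The normalizing constant is 0.05*0.889*0.851 + 0.6295*0.889*0.149 + 0.791*0.111*0.851 + 0.91849*0.111*0.149 = 0.211121
P(flaky test harness | test failure) = 0.098575/0.211121 ≈ 0.4669

Now condition on the additional information:
By total probability over both values of flaky test harness:
  P(test failure | ¬genuine code bug) = 0.05×0.851 + 0.6295×0.149
        = 0.042550 + 0.093795 = 0.136345
The terms with flaky test harness present sum to 0.093795, so
  P(flaky test harness | test failure, ¬genuine code bug) = 0.093795 / 0.136345 ≈ 0.6879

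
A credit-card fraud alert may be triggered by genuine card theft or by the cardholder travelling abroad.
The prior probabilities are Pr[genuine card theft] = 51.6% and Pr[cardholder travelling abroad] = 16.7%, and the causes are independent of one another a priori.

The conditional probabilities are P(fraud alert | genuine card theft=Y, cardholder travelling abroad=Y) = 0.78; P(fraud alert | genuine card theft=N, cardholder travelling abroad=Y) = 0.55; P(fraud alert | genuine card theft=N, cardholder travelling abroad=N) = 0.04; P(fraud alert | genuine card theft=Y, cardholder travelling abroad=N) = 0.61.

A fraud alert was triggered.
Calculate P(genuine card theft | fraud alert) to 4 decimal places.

P(genuine card theft | fraud alert) ≈ 0.8447

P(fraud alert) = 0.04×0.484×0.833 + 0.55×0.484×0.167 + 0.61×0.516×0.833 + 0.78×0.516×0.167 = 0.016127 + 0.044455 + 0.262195 + 0.067214 = 0.389991
The genuine card theft-present share is 0.262195 + 0.067214 = 0.329409.
P(genuine card theft | fraud alert) = 0.329409 / 0.389991 ≈ 0.8447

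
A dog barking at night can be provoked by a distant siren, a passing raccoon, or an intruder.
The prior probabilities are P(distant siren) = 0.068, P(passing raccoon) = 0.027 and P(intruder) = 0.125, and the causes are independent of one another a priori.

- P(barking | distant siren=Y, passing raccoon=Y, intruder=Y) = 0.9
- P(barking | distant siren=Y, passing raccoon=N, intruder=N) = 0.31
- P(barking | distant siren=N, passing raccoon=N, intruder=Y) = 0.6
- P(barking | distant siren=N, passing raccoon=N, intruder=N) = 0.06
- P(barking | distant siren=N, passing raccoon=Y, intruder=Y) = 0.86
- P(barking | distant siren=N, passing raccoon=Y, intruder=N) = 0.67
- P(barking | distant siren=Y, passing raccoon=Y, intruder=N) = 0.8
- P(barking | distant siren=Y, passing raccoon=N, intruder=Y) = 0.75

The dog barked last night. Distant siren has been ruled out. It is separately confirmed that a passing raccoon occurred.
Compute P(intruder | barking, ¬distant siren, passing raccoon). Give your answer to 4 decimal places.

By total probability over both values of intruder:
  P(barking | ¬distant siren, passing raccoon) = 0.67×0.875 + 0.86×0.125
        = 0.586250 + 0.107500 = 0.693750
Keeping only the intruder-present terms gives 0.107500, so
  P(intruder | barking, ¬distant siren, passing raccoon) = 0.107500 / 0.693750 ≈ 0.1550

P(intruder | barking, ¬distant siren, passing raccoon) ≈ 0.1550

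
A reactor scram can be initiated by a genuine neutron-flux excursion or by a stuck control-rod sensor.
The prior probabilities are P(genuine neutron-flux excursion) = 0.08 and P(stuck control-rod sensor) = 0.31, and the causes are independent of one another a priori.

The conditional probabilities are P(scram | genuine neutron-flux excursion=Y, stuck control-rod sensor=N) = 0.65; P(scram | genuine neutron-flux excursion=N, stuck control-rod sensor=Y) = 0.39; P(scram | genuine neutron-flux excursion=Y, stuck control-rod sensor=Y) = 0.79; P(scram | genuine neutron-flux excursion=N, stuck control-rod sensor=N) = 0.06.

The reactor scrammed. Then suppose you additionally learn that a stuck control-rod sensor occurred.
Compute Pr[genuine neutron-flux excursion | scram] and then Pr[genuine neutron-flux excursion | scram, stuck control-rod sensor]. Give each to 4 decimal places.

Pr[genuine neutron-flux excursion | scram] ≈ 0.2709; Pr[genuine neutron-flux excursion | scram, stuck control-rod sensor] ≈ 0.1498

Numerator (weight on configurations with genuine neutron-flux excursion): 0.035880 + 0.019592 = 0.055472
Normalizer over all consistent configurations: 0.06·0.92·0.69 + 0.39·0.92·0.31 + 0.65·0.08·0.69 + 0.79·0.08·0.31 = 0.204788
Posterior = 0.055472 / 0.204788 ≈ 0.2709

With the extra evidence:
P(scram | stuck control-rod sensor) = 0.39*0.92 + 0.79*0.08 = 0.358800 + 0.063200 = 0.422000
The genuine neutron-flux excursion-present share is 0.79*0.08 = 0.063200.
P(genuine neutron-flux excursion | scram, stuck control-rod sensor) = 0.063200 / 0.422000 ≈ 0.1498
— stuck control-rod sensor explains away the evidence for genuine neutron-flux excursion.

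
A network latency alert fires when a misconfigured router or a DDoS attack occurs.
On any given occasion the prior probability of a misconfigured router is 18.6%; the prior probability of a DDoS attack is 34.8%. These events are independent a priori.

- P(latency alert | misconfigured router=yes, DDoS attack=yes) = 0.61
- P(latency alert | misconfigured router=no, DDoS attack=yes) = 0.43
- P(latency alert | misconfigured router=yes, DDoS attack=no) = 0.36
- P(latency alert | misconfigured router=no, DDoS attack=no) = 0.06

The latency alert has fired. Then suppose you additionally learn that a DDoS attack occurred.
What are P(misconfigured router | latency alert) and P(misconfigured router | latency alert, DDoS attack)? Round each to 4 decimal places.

P(misconfigured router | latency alert) ≈ 0.3511; P(misconfigured router | latency alert, DDoS attack) ≈ 0.2448

Enumerate the 4 (misconfigured router, DDoS attack) configurations and weight by the priors:
  P(latency alert) = 0.06*0.814*0.652 + 0.43*0.814*0.348 + 0.36*0.186*0.652 + 0.61*0.186*0.348
        = 0.031844 + 0.121807 + 0.043658 + 0.039484 = 0.236793
Configurations with misconfigured router contribute 0.083142, so
  P(misconfigured router | latency alert) = 0.083142 / 0.236793 ≈ 0.3511

With the extra evidence:
Numerator (weight on configurations with misconfigured router): 0.61·0.186 = 0.113460
Denominator P(latency alert | DDoS attack): 0.43·0.814 + 0.61·0.186 = 0.463480
Posterior = 0.113460 / 0.463480 ≈ 0.2448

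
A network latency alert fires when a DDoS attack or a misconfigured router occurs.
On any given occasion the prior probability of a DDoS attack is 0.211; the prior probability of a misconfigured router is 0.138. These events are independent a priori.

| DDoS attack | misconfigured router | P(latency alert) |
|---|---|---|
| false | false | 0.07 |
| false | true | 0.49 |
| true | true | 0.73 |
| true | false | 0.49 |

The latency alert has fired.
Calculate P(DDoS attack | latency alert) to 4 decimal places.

P(DDoS attack | latency alert) ≈ 0.5223

P(latency alert) = 0.07×0.789×0.862 + 0.49×0.789×0.138 + 0.49×0.211×0.862 + 0.73×0.211×0.138 = 0.047608 + 0.053352 + 0.089122 + 0.021256 = 0.211338
Restricting to configurations with DDoS attack present: 0.089122 + 0.021256 = 0.110378.
Hence the posterior is 0.110378/0.211338 ≈ 0.5223.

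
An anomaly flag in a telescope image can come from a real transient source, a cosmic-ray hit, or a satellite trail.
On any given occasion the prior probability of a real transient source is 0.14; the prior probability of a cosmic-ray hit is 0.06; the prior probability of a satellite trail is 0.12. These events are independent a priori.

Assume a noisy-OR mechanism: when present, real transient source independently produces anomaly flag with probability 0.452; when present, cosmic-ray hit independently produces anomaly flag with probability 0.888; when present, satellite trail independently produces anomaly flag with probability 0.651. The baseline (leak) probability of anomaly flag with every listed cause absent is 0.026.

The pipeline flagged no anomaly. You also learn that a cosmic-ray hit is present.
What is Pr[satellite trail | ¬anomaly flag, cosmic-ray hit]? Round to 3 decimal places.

Under noisy-OR, P(anomaly flag | causes) = 1 − (1−0.026)·∏(1−qᵢ) over the active causes.
P(¬anomaly flag | cosmic-ray hit) = 0.109088*0.86*0.88 + 0.038072*0.86*0.12 + 0.05978*0.14*0.88 + 0.020863*0.14*0.12 = 0.082558 + 0.003929 + 0.007365 + 0.000350 = 0.094202
Of this, 0.004279 comes from 0.003929 + 0.000350 (the satellite trail=true cases).
Hence the posterior is 0.004279/0.094202 ≈ 0.045.

Pr[satellite trail | ¬anomaly flag, cosmic-ray hit] ≈ 0.045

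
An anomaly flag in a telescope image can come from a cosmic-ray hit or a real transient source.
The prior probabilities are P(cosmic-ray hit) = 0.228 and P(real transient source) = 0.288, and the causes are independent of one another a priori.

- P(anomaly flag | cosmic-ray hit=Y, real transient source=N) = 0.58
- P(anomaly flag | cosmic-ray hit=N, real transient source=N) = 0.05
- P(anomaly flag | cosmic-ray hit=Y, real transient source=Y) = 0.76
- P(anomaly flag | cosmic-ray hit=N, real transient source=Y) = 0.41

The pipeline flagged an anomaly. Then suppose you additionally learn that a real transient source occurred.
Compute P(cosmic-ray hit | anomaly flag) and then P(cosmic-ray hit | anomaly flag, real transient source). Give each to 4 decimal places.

P(cosmic-ray hit | anomaly flag) ≈ 0.5484; P(cosmic-ray hit | anomaly flag, real transient source) ≈ 0.3538

Enumerate the 4 (cosmic-ray hit, real transient source) configurations and weight by the priors:
  P(anomaly flag) = 0.05·0.772·0.712 + 0.41·0.772·0.288 + 0.58·0.228·0.712 + 0.76·0.228·0.288
        = 0.027483 + 0.091158 + 0.094155 + 0.049905 = 0.262701
Keeping only the cosmic-ray hit-present terms gives 0.144060, so
  P(cosmic-ray hit | anomaly flag) = 0.144060 / 0.262701 ≈ 0.5484

Now condition on the additional information:
P(anomaly flag | real transient source) = 0.41×0.772 + 0.76×0.228 = 0.316520 + 0.173280 = 0.489800
Restricting to configurations with cosmic-ray hit present: 0.76×0.228 = 0.173280.
Hence the posterior is 0.173280/0.489800 ≈ 0.3538.
The drop from 0.5484 to 0.3538 is the explaining-away (discounting) effect.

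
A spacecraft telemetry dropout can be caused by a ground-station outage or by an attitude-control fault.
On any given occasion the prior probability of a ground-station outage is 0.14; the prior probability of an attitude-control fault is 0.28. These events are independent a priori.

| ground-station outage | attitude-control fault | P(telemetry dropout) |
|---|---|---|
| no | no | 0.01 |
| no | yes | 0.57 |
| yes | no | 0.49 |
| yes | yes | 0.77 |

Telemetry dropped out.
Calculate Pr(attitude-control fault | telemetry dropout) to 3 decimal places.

Pr(attitude-control fault | telemetry dropout) ≈ 0.751

P(telemetry dropout) = 0.01×0.86×0.72 + 0.57×0.86×0.28 + 0.49×0.14×0.72 + 0.77×0.14×0.28 = 0.006192 + 0.137256 + 0.049392 + 0.030184 = 0.223024
Restricting to configurations with attitude-control fault present: 0.137256 + 0.030184 = 0.167440.
So P(attitude-control fault | telemetry dropout) = 0.167440/0.223024 ≈ 0.751.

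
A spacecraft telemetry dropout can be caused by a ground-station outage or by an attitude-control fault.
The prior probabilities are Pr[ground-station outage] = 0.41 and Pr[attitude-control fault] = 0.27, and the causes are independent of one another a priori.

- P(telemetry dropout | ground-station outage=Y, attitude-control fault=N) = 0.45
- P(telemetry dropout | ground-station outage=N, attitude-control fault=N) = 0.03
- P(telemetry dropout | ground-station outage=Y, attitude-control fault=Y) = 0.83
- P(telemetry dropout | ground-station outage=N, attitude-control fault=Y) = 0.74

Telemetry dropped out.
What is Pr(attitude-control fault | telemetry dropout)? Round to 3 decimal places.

P(telemetry dropout) = 0.03*0.59*0.73 + 0.74*0.59*0.27 + 0.45*0.41*0.73 + 0.83*0.41*0.27 = 0.012921 + 0.117882 + 0.134685 + 0.091881 = 0.357369
Restricting to configurations with attitude-control fault present: 0.117882 + 0.091881 = 0.209763.
Hence the posterior is 0.209763/0.357369 ≈ 0.587.

Pr(attitude-control fault | telemetry dropout) ≈ 0.587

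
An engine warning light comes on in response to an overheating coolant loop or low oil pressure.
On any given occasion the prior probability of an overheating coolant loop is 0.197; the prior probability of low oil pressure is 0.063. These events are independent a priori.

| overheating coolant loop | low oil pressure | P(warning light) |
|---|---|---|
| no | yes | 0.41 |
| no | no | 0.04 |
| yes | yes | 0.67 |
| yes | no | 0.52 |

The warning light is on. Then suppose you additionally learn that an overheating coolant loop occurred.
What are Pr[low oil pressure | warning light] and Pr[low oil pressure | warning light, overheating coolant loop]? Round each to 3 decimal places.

Weight on low oil pressure=true, given the evidence: 0.020741 + 0.008315 = 0.029056
The normalizing constant is 0.04*0.803*0.937 + 0.41*0.803*0.063 + 0.52*0.197*0.937 + 0.67*0.197*0.063 = 0.155138
Posterior = 0.029056 / 0.155138 ≈ 0.187

Now also conditioning on overheating coolant loop=true:
P(warning light | overheating coolant loop) = 0.52*0.937 + 0.67*0.063 = 0.487240 + 0.042210 = 0.529450
Of this, 0.042210 comes from 0.67*0.063 (the low oil pressure=true cases).
P(low oil pressure | warning light, overheating coolant loop) = 0.042210 / 0.529450 ≈ 0.080
This is intercausal reasoning (explaining away): once overheating coolant loop accounts for the warning light, low oil pressure becomes less likely.

Pr[low oil pressure | warning light] ≈ 0.187; Pr[low oil pressure | warning light, overheating coolant loop] ≈ 0.080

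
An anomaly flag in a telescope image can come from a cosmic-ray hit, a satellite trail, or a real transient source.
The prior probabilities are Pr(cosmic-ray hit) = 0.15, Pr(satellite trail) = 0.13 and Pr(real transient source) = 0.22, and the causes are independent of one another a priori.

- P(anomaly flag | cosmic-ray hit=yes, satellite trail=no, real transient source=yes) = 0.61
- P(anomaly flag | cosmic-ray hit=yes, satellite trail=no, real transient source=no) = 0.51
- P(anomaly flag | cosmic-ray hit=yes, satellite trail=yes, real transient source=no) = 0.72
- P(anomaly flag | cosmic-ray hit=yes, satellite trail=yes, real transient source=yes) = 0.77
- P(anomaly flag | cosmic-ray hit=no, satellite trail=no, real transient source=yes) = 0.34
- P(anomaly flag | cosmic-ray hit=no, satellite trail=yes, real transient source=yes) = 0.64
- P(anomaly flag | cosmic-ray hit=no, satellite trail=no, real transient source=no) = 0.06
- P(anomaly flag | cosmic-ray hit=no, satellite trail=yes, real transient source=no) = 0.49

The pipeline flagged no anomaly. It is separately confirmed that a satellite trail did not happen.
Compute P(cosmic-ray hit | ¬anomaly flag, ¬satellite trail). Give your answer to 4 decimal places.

P(cosmic-ray hit | ¬anomaly flag, ¬satellite trail) ≈ 0.0859

P(¬anomaly flag | ¬satellite trail) = 0.94*0.85*0.78 + 0.66*0.85*0.22 + 0.49*0.15*0.78 + 0.39*0.15*0.22 = 0.623220 + 0.123420 + 0.057330 + 0.012870 = 0.816840
The cosmic-ray hit-present share is 0.057330 + 0.012870 = 0.070200.
So P(cosmic-ray hit | ¬anomaly flag, ¬satellite trail) = 0.070200/0.816840 ≈ 0.0859.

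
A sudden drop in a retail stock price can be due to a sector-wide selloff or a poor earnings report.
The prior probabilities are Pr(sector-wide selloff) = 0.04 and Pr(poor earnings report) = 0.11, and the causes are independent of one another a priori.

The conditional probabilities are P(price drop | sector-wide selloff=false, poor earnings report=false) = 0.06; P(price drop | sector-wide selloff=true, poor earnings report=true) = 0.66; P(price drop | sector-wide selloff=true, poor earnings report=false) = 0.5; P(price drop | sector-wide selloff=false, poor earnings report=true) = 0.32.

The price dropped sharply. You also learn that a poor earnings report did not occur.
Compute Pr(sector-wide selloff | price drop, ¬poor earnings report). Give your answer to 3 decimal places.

Pr(sector-wide selloff | price drop, ¬poor earnings report) ≈ 0.258

P(price drop | ¬poor earnings report) = 0.06*0.96 + 0.5*0.04 = 0.057600 + 0.020000 = 0.077600
The sector-wide selloff-present share is 0.5*0.04 = 0.020000.
Hence the posterior is 0.020000/0.077600 ≈ 0.258.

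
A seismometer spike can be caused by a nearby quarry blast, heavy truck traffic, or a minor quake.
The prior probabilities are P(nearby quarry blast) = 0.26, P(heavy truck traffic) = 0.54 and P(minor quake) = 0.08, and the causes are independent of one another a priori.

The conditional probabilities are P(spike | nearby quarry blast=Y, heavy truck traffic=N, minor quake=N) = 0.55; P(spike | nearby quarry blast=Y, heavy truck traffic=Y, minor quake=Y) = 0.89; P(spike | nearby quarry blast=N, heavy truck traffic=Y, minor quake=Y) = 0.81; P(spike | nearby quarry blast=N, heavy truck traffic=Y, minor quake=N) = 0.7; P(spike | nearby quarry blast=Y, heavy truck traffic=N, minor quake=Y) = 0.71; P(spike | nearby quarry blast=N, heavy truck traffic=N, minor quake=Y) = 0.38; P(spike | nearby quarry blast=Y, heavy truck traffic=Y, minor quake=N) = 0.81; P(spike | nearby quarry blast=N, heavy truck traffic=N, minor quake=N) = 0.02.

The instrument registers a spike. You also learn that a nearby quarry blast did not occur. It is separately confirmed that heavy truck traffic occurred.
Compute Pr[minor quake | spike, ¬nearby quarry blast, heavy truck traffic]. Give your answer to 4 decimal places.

Sum P(spike|·) weighted by the priors over both values of minor quake:
  P(spike | ¬nearby quarry blast, heavy truck traffic) = 0.7×0.92 + 0.81×0.08
        = 0.644000 + 0.064800 = 0.708800
Keeping only the minor quake-present terms gives 0.064800, so
  P(minor quake | spike, ¬nearby quarry blast, heavy truck traffic) = 0.064800 / 0.708800 ≈ 0.0914

Pr[minor quake | spike, ¬nearby quarry blast, heavy truck traffic] ≈ 0.0914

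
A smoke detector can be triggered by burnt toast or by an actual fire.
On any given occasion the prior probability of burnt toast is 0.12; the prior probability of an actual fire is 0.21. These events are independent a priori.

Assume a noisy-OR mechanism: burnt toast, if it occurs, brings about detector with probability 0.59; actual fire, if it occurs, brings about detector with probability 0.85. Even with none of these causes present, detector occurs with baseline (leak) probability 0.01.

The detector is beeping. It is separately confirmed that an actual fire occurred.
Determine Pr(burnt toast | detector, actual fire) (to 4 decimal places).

Under noisy-OR, P(detector | causes) = 1 − (1−0.01)·∏(1−qᵢ) over the active causes.
Weight on burnt toast=true, given the evidence: 0.939115×0.12 = 0.112694
The normalizing constant is 0.8515×0.88 + 0.939115×0.12 = 0.862014
P(burnt toast | detector, actual fire) = 0.112694/0.862014 ≈ 0.1307

Pr(burnt toast | detector, actual fire) ≈ 0.1307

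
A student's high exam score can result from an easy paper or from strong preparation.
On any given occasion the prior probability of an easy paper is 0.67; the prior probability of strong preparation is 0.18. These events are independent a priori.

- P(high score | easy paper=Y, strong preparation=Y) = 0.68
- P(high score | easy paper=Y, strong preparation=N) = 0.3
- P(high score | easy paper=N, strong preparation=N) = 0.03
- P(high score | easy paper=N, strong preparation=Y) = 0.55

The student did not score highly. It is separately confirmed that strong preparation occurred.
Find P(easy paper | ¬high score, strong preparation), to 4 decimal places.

P(easy paper | ¬high score, strong preparation) ≈ 0.5908

Weight on easy paper=true, given the evidence: 0.32×0.67 = 0.214400
Normalizer over all consistent configurations: 0.45×0.33 + 0.32×0.67 = 0.362900
P(easy paper | ¬high score, strong preparation) = 0.214400/0.362900 ≈ 0.5908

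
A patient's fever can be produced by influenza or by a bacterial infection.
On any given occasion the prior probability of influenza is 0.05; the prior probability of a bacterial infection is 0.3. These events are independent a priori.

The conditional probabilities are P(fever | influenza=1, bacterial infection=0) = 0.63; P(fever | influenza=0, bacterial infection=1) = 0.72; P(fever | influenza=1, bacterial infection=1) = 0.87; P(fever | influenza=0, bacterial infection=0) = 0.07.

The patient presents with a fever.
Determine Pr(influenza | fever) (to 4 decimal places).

Numerator (weight on configurations with influenza): 0.022050 + 0.013050 = 0.035100
Denominator P(fever): 0.07·0.95·0.7 + 0.72·0.95·0.3 + 0.63·0.05·0.7 + 0.87·0.05·0.3 = 0.286850
P(influenza | fever) = 0.035100/0.286850 ≈ 0.1224

Pr(influenza | fever) ≈ 0.1224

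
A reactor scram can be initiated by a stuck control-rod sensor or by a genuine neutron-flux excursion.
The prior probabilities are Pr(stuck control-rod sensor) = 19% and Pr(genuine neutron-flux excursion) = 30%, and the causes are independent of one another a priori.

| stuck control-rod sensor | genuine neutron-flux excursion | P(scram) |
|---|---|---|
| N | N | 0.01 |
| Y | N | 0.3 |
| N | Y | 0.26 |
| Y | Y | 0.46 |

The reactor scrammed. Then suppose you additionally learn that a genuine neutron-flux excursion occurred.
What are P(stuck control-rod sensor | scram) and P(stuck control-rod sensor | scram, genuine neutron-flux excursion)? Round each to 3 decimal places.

P(stuck control-rod sensor | scram) ≈ 0.490; P(stuck control-rod sensor | scram, genuine neutron-flux excursion) ≈ 0.293

For the numerator, keep only stuck control-rod sensor=true terms: 0.039900 + 0.026220 = 0.066120
Normalizer over all consistent configurations: 0.01·0.81·0.7 + 0.26·0.81·0.3 + 0.3·0.19·0.7 + 0.46·0.19·0.3 = 0.134970
Posterior = 0.066120 / 0.134970 ≈ 0.490

With the extra evidence:
P(scram | genuine neutron-flux excursion) = 0.26·0.81 + 0.46·0.19 = 0.210600 + 0.087400 = 0.298000
Of this, 0.087400 comes from 0.46·0.19 (the stuck control-rod sensor=true cases).
P(stuck control-rod sensor | scram, genuine neutron-flux excursion) = 0.087400 / 0.298000 ≈ 0.293
Conditioning on genuine neutron-flux excursion lowers the posterior on stuck control-rod sensor: the classic explaining-away effect in a common-effect structure.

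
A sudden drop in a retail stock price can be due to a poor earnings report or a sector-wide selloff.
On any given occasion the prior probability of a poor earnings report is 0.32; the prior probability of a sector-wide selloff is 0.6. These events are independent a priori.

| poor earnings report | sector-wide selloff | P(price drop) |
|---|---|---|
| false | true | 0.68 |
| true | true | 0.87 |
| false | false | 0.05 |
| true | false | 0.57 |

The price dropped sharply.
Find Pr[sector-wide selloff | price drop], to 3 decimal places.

P(price drop) = 0.05*0.68*0.4 + 0.68*0.68*0.6 + 0.57*0.32*0.4 + 0.87*0.32*0.6 = 0.013600 + 0.277440 + 0.072960 + 0.167040 = 0.531040
Of this, 0.444480 comes from 0.277440 + 0.167040 (the sector-wide selloff=true cases).
So P(sector-wide selloff | price drop) = 0.444480/0.531040 ≈ 0.837.

Pr[sector-wide selloff | price drop] ≈ 0.837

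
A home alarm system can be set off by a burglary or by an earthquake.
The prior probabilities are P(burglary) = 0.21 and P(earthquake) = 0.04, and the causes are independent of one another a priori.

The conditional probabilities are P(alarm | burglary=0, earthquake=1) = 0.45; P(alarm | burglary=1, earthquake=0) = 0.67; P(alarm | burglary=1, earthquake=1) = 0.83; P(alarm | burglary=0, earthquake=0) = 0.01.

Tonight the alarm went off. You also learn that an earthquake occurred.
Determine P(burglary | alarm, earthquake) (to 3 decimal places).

P(alarm | earthquake) = 0.45·0.79 + 0.83·0.21 = 0.355500 + 0.174300 = 0.529800
Of this, 0.174300 comes from 0.83·0.21 (the burglary=true cases).
P(burglary | alarm, earthquake) = 0.174300 / 0.529800 ≈ 0.329

P(burglary | alarm, earthquake) ≈ 0.329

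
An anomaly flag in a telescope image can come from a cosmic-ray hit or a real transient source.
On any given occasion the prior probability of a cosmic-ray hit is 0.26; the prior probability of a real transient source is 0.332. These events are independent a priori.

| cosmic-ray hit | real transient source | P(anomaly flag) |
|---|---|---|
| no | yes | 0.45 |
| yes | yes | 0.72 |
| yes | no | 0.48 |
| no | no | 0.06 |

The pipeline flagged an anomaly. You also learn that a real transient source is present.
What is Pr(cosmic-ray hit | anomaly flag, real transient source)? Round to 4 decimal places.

Weight on cosmic-ray hit=true, given the evidence: 0.72·0.26 = 0.187200
The normalizing constant is 0.45·0.74 + 0.72·0.26 = 0.520200
Posterior = 0.187200 / 0.520200 ≈ 0.3599

Pr(cosmic-ray hit | anomaly flag, real transient source) ≈ 0.3599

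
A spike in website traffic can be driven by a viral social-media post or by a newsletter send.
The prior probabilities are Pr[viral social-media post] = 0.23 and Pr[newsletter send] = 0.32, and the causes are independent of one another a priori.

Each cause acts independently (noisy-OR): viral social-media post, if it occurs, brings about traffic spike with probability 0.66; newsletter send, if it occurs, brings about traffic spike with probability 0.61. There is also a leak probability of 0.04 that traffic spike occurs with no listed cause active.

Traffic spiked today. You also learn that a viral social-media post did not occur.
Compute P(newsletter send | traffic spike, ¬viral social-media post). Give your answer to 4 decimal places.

P(newsletter send | traffic spike, ¬viral social-media post) ≈ 0.8804

Under noisy-OR, P(traffic spike | causes) = 1 − (1−0.04)·∏(1−qᵢ) over the active causes.
By total probability over both values of newsletter send:
  P(traffic spike | ¬viral social-media post) = 0.04*0.68 + 0.6256*0.32
        = 0.027200 + 0.200192 = 0.227392
The terms with newsletter send present sum to 0.200192, so
  P(newsletter send | traffic spike, ¬viral social-media post) = 0.200192 / 0.227392 ≈ 0.8804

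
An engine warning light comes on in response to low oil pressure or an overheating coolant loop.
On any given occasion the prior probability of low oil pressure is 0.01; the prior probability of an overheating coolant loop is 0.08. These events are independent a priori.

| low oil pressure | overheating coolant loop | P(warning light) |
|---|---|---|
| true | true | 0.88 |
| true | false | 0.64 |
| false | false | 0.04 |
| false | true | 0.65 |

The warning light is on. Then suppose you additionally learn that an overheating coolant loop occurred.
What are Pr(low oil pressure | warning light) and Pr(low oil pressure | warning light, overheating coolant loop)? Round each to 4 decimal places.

Sum P(warning light|·) weighted by the priors over the 4 (low oil pressure, overheating coolant loop) configurations:
  P(warning light) = 0.04×0.99×0.92 + 0.65×0.99×0.08 + 0.64×0.01×0.92 + 0.88×0.01×0.08
        = 0.036432 + 0.051480 + 0.005888 + 0.000704 = 0.094504
Configurations with low oil pressure contribute 0.006592, so
  P(low oil pressure | warning light) = 0.006592 / 0.094504 ≈ 0.0698

With the extra evidence:
For the numerator, keep only low oil pressure=true terms: 0.88*0.01 = 0.008800
Denominator P(warning light | overheating coolant loop): 0.65*0.99 + 0.88*0.01 = 0.652300
Posterior = 0.008800 / 0.652300 ≈ 0.0135
Conditioning on overheating coolant loop lowers the posterior on low oil pressure: the classic explaining-away effect in a common-effect structure.

Pr(low oil pressure | warning light) ≈ 0.0698; Pr(low oil pressure | warning light, overheating coolant loop) ≈ 0.0135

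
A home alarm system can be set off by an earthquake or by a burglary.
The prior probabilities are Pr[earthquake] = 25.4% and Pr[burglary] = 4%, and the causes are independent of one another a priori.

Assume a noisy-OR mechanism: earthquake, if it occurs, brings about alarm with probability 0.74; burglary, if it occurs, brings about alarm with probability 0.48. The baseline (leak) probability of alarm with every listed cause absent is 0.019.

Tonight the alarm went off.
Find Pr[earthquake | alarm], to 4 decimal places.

Pr[earthquake | alarm] ≈ 0.8709

Under noisy-OR, P(alarm | causes) = 1 − (1−0.019)·∏(1−qᵢ) over the active causes.
Sum P(alarm|·) weighted by the priors over the 4 (earthquake, burglary) configurations:
  P(alarm) = 0.019*0.746*0.96 + 0.48988*0.746*0.04 + 0.74494*0.254*0.96 + 0.867369*0.254*0.04
        = 0.013607 + 0.014618 + 0.181646 + 0.008812 = 0.218683
Configurations with earthquake contribute 0.190458, so
  P(earthquake | alarm) = 0.190458 / 0.218683 ≈ 0.8709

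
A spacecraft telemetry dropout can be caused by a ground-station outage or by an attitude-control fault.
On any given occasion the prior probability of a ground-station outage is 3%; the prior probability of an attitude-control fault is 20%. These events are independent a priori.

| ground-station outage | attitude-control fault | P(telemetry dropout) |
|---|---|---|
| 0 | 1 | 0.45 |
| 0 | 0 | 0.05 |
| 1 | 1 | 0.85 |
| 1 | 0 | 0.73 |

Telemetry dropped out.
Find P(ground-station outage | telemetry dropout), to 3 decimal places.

P(ground-station outage | telemetry dropout) ≈ 0.152

For the numerator, keep only ground-station outage=true terms: 0.017520 + 0.005100 = 0.022620
Normalizer over all consistent configurations: 0.05*0.97*0.8 + 0.45*0.97*0.2 + 0.73*0.03*0.8 + 0.85*0.03*0.2 = 0.148720
Posterior = 0.022620 / 0.148720 ≈ 0.152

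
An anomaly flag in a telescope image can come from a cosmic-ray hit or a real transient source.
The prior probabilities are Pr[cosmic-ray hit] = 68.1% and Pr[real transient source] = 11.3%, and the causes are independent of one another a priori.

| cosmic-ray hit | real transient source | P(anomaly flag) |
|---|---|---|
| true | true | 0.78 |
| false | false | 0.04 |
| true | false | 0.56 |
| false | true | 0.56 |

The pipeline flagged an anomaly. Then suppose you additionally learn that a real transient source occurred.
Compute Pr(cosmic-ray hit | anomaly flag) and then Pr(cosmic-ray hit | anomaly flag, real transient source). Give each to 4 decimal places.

P(anomaly flag) = 0.04*0.319*0.887 + 0.56*0.319*0.113 + 0.56*0.681*0.887 + 0.78*0.681*0.113 = 0.011318 + 0.020186 + 0.338266 + 0.060023 = 0.429793
Restricting to configurations with cosmic-ray hit present: 0.338266 + 0.060023 = 0.398289.
Hence the posterior is 0.398289/0.429793 ≈ 0.9267.

Now also conditioning on real transient source=true:
Numerator (weight on configurations with cosmic-ray hit): 0.78·0.681 = 0.531180
Normalizer over all consistent configurations: 0.56·0.319 + 0.78·0.681 = 0.709820
Posterior = 0.531180 / 0.709820 ≈ 0.7483

Pr(cosmic-ray hit | anomaly flag) ≈ 0.9267; Pr(cosmic-ray hit | anomaly flag, real transient source) ≈ 0.7483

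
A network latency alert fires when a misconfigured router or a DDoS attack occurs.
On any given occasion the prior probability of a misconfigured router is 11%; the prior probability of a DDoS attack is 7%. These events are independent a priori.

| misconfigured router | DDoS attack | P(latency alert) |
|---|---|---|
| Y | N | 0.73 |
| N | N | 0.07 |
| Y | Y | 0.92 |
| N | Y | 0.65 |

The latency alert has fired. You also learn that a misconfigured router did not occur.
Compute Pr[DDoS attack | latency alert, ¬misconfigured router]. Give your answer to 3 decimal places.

Pr[DDoS attack | latency alert, ¬misconfigured router] ≈ 0.411

By total probability over both values of DDoS attack:
  P(latency alert | ¬misconfigured router) = 0.07*0.93 + 0.65*0.07
        = 0.065100 + 0.045500 = 0.110600
Configurations with DDoS attack contribute 0.045500, so
  P(DDoS attack | latency alert, ¬misconfigured router) = 0.045500 / 0.110600 ≈ 0.411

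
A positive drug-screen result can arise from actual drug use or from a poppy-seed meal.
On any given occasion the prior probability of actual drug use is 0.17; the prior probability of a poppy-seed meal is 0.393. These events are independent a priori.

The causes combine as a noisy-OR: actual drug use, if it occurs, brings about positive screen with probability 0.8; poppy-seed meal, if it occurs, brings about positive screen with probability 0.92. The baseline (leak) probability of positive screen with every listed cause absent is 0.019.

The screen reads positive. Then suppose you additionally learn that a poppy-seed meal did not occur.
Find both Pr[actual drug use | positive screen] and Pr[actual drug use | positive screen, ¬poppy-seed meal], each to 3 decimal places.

Under noisy-OR, P(positive screen | causes) = 1 − (1−0.019)·∏(1−qᵢ) over the active causes.
P(positive screen) = 0.019*0.83*0.607 + 0.92152*0.83*0.393 + 0.8038*0.17*0.607 + 0.984304*0.17*0.393 = 0.009572 + 0.300591 + 0.082944 + 0.065761 = 0.458868
Restricting to configurations with actual drug use present: 0.082944 + 0.065761 = 0.148705.
So P(actual drug use | positive screen) = 0.148705/0.458868 ≈ 0.324.

Now condition on the additional information:
P(positive screen | ¬poppy-seed meal) = 0.019·0.83 + 0.8038·0.17 = 0.015770 + 0.136646 = 0.152416
The actual drug use-present share is 0.8038·0.17 = 0.136646.
P(actual drug use | positive screen, ¬poppy-seed meal) = 0.136646 / 0.152416 ≈ 0.897
Ruling out poppy-seed meal raises the posterior on actual drug use — the flip side of explaining away.

Pr[actual drug use | positive screen] ≈ 0.324; Pr[actual drug use | positive screen, ¬poppy-seed meal] ≈ 0.897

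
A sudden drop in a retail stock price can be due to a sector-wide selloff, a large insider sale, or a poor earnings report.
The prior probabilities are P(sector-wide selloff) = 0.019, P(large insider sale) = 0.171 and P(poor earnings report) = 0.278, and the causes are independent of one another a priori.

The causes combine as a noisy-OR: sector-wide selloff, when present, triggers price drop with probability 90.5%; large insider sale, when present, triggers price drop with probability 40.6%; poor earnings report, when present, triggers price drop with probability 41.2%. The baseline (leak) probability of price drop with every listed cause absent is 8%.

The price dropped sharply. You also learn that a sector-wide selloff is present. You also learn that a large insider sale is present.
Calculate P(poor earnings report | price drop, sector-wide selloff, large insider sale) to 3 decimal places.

P(poor earnings report | price drop, sector-wide selloff, large insider sale) ≈ 0.283

Under noisy-OR, P(price drop | causes) = 1 − (1−0.08)·∏(1−qᵢ) over the active causes.
P(price drop | sector-wide selloff, large insider sale) = 0.948084×0.722 + 0.969474×0.278 = 0.684517 + 0.269514 = 0.954031
Restricting to configurations with poor earnings report present: 0.969474×0.278 = 0.269514.
P(poor earnings report | price drop, sector-wide selloff, large insider sale) = 0.269514 / 0.954031 ≈ 0.283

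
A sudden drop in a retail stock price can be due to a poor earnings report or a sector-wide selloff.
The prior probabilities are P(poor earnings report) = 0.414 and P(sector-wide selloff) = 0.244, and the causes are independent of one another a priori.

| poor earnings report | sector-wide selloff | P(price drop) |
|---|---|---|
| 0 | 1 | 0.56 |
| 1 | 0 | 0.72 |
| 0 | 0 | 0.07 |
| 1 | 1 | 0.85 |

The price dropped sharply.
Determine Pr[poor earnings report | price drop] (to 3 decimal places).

P(price drop) = 0.07×0.586×0.756 + 0.56×0.586×0.244 + 0.72×0.414×0.756 + 0.85×0.414×0.244 = 0.031011 + 0.080071 + 0.225348 + 0.085864 = 0.422294
Restricting to configurations with poor earnings report present: 0.225348 + 0.085864 = 0.311212.
P(poor earnings report | price drop) = 0.311212 / 0.422294 ≈ 0.737

Pr[poor earnings report | price drop] ≈ 0.737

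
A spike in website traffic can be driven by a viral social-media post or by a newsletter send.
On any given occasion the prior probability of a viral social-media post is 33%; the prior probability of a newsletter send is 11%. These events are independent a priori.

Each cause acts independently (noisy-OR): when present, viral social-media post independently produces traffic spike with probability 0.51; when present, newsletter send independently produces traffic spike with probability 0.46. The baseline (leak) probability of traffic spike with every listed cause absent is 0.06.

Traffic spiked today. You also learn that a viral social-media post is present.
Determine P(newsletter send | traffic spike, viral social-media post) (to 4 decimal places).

P(newsletter send | traffic spike, viral social-media post) ≈ 0.1469

Under noisy-OR, P(traffic spike | causes) = 1 − (1−0.06)·∏(1−qᵢ) over the active causes.
Sum P(traffic spike|·) weighted by the priors over both values of newsletter send:
  P(traffic spike | viral social-media post) = 0.5394×0.89 + 0.751276×0.11
        = 0.480066 + 0.082640 = 0.562706
The terms with newsletter send present sum to 0.082640, so
  P(newsletter send | traffic spike, viral social-media post) = 0.082640 / 0.562706 ≈ 0.1469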